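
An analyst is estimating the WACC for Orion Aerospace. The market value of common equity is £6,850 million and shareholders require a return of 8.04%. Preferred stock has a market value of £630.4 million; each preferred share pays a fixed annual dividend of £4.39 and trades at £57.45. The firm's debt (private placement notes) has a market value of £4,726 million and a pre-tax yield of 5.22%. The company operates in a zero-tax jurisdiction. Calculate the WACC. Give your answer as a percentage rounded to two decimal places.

Cost of preferred: Rp = 4.39 / 57.45 = 7.6414%.
Total capital V = 6850 + 630.4 + 4726 = 12206.4.
Equity: weight = 6850/12206.4 = 0.5612; cost = 8.04%.
Preferred: weight = 630.4/12206.4 = 0.0516; cost = 7.6414%.
Private placement notes: weight = 4726/12206.4 = 0.3872; after-tax cost = 5.22% × (1 − 0%) = 5.2200%.
WACC = 0.5612 × 8.0400% + 0.0516 × 7.6414% + 0.3872 × 5.2200% = 6.9276%.

6.93%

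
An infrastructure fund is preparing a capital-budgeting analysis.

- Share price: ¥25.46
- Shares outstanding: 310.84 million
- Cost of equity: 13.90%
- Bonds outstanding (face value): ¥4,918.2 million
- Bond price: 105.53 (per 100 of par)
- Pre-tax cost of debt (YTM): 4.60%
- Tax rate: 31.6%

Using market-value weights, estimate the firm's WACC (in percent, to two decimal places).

9.64%

Market value of equity E = 25.46 × 310.84m = 7913.9864m. Market value of debt D = 4918.2m × 105.53/100 = 5190.17646m.
Total capital V = 7913.9864 + 5190.17646 = 13104.16286.
Equity: weight = 7913.9864/13104.16286 = 0.6039; cost = 13.9%.
Bonds outstanding: weight = 5190.17646/13104.16286 = 0.3961; after-tax cost = 4.6% × (1 − 31.6%) = 3.1464%.
WACC = 0.6039 × 13.9000% + 0.3961 × 3.1464% = 9.6408%.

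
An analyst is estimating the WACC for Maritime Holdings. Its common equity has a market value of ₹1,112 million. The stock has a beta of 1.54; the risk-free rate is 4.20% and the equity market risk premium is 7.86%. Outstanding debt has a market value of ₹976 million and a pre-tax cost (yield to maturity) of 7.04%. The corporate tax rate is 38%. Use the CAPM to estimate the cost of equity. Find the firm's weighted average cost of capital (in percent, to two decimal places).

10.72%

Cost of equity via CAPM: Re = 4.2% + 1.54 × 7.86% = 16.3044%.
Total capital V = 1112 + 976 = 2088.
Equity: weight = 1112/2088 = 0.5326; cost = 16.3044%.
Debt: weight = 976/2088 = 0.4674; after-tax cost = 7.04% × (1 − 38%) = 4.3648%.
WACC = 0.5326 × 16.3044% + 0.4674 × 4.3648% = 10.7234%.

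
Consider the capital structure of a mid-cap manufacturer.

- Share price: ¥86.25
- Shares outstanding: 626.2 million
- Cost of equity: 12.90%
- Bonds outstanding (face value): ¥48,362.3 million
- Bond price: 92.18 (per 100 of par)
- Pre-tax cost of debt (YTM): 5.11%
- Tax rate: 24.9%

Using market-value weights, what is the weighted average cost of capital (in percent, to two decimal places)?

Market value of equity E = 86.25 × 626.2m = 54009.75m. Market value of debt D = 48362.3m × 92.18/100 = 44580.36814m.
Total capital V = 54009.75 + 44580.36814 = 98590.11814.
Equity: weight = 54009.75/98590.11814 = 0.5478; cost = 12.9%.
Bonds outstanding: weight = 44580.36814/98590.11814 = 0.4522; after-tax cost = 5.11% × (1 − 24.9%) = 3.8376%.
WACC = 0.5478 × 12.9000% + 0.4522 × 3.8376% = 8.8022%.

8.80%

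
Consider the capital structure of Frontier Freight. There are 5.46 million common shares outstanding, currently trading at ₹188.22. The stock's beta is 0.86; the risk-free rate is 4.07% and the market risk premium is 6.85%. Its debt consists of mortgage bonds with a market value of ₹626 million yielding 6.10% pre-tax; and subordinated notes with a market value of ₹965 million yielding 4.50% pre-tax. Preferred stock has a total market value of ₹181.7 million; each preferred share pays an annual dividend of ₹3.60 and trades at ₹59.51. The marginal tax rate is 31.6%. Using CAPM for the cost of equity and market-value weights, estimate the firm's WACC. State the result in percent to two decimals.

6.04%

Cost of equity via CAPM: Re = 4.07% + 0.86 × 6.85% = 9.9610%.
Cost of preferred: Rp = 3.6 / 59.51 = 6.0494%.
Market value of equity E = 188.22 × 5.46m = 1027.6812m.
Total capital V = 1027.6812 + 181.7 + 626 + 965 = 2800.3812.
Equity: weight = 1027.6812/2800.3812 = 0.3670; cost = 9.961%.
Preferred: weight = 181.7/2800.3812 = 0.0649; cost = 6.0494%.
Mortgage bonds: weight = 626/2800.3812 = 0.2235; after-tax cost = 6.1% × (1 − 31.6%) = 4.1724%.
Subordinated notes: weight = 965/2800.3812 = 0.3446; after-tax cost = 4.5% × (1 − 31.6%) = 3.0780%.
WACC = 0.3670 × 9.9610% + 0.0649 × 6.0494% + 0.2235 × 4.1724% + 0.3446 × 3.0780% = 6.0414%.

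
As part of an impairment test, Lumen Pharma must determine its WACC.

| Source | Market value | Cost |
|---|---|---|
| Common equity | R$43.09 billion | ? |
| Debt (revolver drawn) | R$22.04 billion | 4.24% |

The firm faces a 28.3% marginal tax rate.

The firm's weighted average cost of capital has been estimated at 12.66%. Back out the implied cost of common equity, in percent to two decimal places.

17.58%

Total capital V = 43.09 + 22.04 = 65.13.
Equity weight = 43.09/65.13 = 0.6616.
Revolver drawn weight = 22.04/65.13 = 0.3384.
Debt contribution = 0.3384 × 4.24% × (1 − 28.3%) = 1.0288%.
Required equity contribution = 12.66% − 1.0288% = 11.6312%.
Re = 11.6312% / 0.6616 = 17.5805%.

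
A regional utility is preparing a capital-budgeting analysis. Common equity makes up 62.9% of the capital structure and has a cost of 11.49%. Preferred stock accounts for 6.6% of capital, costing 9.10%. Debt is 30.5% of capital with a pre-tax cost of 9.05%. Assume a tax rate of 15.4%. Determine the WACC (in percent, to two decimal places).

After-tax cost of debt = 9.05% × (1 − 15.4%) = 7.6563%.
WACC = 0.629 × 11.4900% + 0.066 × 9.1000% + 0.305 × 7.6563% = 10.1630%.

10.16%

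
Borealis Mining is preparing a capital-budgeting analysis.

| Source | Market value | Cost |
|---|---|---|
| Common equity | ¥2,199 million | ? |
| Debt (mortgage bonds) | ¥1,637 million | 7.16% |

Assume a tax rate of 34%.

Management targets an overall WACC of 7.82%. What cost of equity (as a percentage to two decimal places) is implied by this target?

10.12%

Total capital V = 2199 + 1637 = 3836.
Equity weight = 2199/3836 = 0.5733.
Mortgage bonds weight = 1637/3836 = 0.4267.
Debt contribution = 0.4267 × 7.16% × (1 − 34%) = 2.0166%.
Required equity contribution = 7.82% − 2.0166% = 5.8034%.
Re = 5.8034% / 0.5733 = 10.1236%.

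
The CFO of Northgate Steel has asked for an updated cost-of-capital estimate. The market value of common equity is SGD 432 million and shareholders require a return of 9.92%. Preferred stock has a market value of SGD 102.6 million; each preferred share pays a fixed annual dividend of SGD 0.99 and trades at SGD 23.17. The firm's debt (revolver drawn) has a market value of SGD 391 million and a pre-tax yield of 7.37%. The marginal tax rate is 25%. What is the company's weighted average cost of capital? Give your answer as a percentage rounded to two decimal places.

Cost of preferred: Rp = 0.99 / 23.17 = 4.2728%.
Total capital V = 432 + 102.6 + 391 = 925.6.
Equity: weight = 432/925.6 = 0.4667; cost = 9.92%.
Preferred: weight = 102.6/925.6 = 0.1108; cost = 4.2728%.
Revolver drawn: weight = 391/925.6 = 0.4224; after-tax cost = 7.37% × (1 − 25%) = 5.5275%.
WACC = 0.4667 × 9.9200% + 0.1108 × 4.2728% + 0.4224 × 5.5275% = 7.4385%.

7.44%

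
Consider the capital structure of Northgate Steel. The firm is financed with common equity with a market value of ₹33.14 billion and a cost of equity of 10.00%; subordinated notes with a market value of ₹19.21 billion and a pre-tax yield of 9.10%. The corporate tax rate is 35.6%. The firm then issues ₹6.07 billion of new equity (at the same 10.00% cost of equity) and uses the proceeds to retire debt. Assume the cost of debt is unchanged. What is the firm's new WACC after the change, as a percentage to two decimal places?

8.96%

After the change:
Total capital V = 39.21 + 13.14 = 52.35.
Equity: weight = 39.21/52.35 = 0.7490; cost = 10%.
Subordinated notes: weight = 13.14/52.35 = 0.2510; after-tax cost = 9.1% × (1 − 35.6%) = 5.8604%.
WACC = 0.7490 × 10.0000% + 0.2510 × 5.8604% = 8.9609%.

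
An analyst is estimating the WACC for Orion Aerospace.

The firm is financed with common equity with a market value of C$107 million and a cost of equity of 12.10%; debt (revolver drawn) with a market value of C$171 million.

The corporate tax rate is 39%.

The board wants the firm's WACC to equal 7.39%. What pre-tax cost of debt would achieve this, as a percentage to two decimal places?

7.28%

Total capital V = 107 + 171 = 278.
Equity weight = 107/278 = 0.3849.
Revolver drawn weight = 171/278 = 0.6151.
Equity contribution = 0.3849 × 12.1% = 4.6572%.
Remaining for debt = 7.39% − 4.6572% = 2.7328%.
Rd × (1 − 39%) × 0.6151 = 2.7328%  ⇒  Rd = 7.2833%.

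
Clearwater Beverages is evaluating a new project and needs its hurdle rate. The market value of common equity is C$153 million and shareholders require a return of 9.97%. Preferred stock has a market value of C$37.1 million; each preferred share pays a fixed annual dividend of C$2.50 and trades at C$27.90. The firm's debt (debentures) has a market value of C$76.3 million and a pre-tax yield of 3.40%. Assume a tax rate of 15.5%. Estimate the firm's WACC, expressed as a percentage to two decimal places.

Cost of preferred: Rp = 2.5 / 27.9 = 8.9606%.
Total capital V = 153 + 37.1 + 76.3 = 266.4.
Equity: weight = 153/266.4 = 0.5743; cost = 9.97%.
Preferred: weight = 37.1/266.4 = 0.1393; cost = 8.9606%.
Debentures: weight = 76.3/266.4 = 0.2864; after-tax cost = 3.4% × (1 − 15.5%) = 2.8730%.
WACC = 0.5743 × 9.9700% + 0.1393 × 8.9606% + 0.2864 × 2.8730% = 7.7968%.

7.80%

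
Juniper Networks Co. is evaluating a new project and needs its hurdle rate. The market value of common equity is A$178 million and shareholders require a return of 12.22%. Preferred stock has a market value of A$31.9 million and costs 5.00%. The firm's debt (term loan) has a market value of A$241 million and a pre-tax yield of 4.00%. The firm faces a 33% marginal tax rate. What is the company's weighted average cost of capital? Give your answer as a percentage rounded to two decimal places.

6.61%

Total capital V = 178 + 31.9 + 241 = 450.9.
Equity: weight = 178/450.9 = 0.3948; cost = 12.22%.
Preferred: weight = 31.9/450.9 = 0.0707; cost = 5%.
Term loan: weight = 241/450.9 = 0.5345; after-tax cost = 4% × (1 − 33%) = 2.6800%.
WACC = 0.3948 × 12.2200% + 0.0707 × 5.0000% + 0.5345 × 2.6800% = 6.6102%.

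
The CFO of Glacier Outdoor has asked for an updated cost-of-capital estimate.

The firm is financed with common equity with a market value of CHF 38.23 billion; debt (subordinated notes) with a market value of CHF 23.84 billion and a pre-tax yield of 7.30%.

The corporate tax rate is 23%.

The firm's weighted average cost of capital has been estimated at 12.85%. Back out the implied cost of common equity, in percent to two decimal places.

17.36%

Total capital V = 38.23 + 23.84 = 62.07.
Equity weight = 38.23/62.07 = 0.6159.
Subordinated notes weight = 23.84/62.07 = 0.3841.
Debt contribution = 0.3841 × 7.3% × (1 − 23%) = 2.1589%.
Required equity contribution = 12.85% − 2.1589% = 10.6911%.
Re = 10.6911% / 0.6159 = 17.3580%.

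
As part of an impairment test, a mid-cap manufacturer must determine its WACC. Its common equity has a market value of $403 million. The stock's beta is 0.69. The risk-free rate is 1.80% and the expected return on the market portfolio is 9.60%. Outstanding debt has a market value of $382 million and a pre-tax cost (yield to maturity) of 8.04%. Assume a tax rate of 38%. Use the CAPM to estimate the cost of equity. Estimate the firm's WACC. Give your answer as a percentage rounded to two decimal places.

Market risk premium = 9.6% − 1.8% = 7.8%.
Cost of equity via CAPM: Re = 1.8% + 0.69 × 7.8% = 7.1820%.
Total capital V = 403 + 382 = 785.
Equity: weight = 403/785 = 0.5134; cost = 7.182%.
Debt: weight = 382/785 = 0.4866; after-tax cost = 8.04% × (1 − 38%) = 4.9848%.
WACC = 0.5134 × 7.1820% + 0.4866 × 4.9848% = 6.1128%.

6.11%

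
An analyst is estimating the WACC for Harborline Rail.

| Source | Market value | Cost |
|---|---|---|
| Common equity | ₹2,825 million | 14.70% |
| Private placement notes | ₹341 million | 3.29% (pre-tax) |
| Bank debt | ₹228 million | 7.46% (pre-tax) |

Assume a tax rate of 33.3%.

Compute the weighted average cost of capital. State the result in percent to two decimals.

Total capital V = 2825 + 341 + 228 = 3394.
Equity: weight = 2825/3394 = 0.8324; cost = 14.7%.
Private placement notes: weight = 341/3394 = 0.1005; after-tax cost = 3.29% × (1 − 33.3%) = 2.1944%.
Bank debt: weight = 228/3394 = 0.0672; after-tax cost = 7.46% × (1 − 33.3%) = 4.9758%.
WACC = 0.8324 × 14.7000% + 0.1005 × 2.1944% + 0.0672 × 4.9758% = 12.7903%.

12.79%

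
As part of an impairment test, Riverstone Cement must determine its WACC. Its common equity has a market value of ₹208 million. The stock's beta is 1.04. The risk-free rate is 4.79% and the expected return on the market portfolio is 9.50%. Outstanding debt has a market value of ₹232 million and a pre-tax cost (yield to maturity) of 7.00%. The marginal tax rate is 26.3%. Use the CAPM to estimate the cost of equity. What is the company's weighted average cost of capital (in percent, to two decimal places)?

Market risk premium = 9.5% − 4.79% = 4.71%.
Cost of equity via CAPM: Re = 4.79% + 1.04 × 4.71% = 9.6884%.
Total capital V = 208 + 232 = 440.
Equity: weight = 208/440 = 0.4727; cost = 9.6884%.
Debt: weight = 232/440 = 0.5273; after-tax cost = 7% × (1 − 26.3%) = 5.1590%.
WACC = 0.4727 × 9.6884% + 0.5273 × 5.1590% = 7.3002%.

7.30%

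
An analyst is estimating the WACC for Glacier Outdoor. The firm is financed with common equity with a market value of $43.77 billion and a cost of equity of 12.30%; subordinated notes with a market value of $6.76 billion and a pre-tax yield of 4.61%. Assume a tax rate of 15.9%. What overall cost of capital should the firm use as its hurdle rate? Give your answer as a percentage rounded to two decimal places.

Total capital V = 43.77 + 6.76 = 50.53.
Equity: weight = 43.77/50.53 = 0.8662; cost = 12.3%.
Subordinated notes: weight = 6.76/50.53 = 0.1338; after-tax cost = 4.61% × (1 − 15.9%) = 3.8770%.
WACC = 0.8662 × 12.3000% + 0.1338 × 3.8770% = 11.1732%.

11.17%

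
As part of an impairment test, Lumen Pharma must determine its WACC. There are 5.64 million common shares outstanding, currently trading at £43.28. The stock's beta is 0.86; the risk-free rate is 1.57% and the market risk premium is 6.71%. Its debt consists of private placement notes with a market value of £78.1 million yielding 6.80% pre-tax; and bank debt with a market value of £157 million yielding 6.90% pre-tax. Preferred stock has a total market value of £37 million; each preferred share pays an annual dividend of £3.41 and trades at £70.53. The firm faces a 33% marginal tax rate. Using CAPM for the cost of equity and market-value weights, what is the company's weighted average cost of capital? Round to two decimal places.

5.91%

Cost of equity via CAPM: Re = 1.57% + 0.86 × 6.71% = 7.3406%.
Cost of preferred: Rp = 3.41 / 70.53 = 4.8348%.
Market value of equity E = 43.28 × 5.64m = 244.0992m.
Total capital V = 244.0992 + 37 + 78.1 + 157 = 516.1992.
Equity: weight = 244.0992/516.1992 = 0.4729; cost = 7.3406%.
Preferred: weight = 37/516.1992 = 0.0717; cost = 4.8348%.
Private placement notes: weight = 78.1/516.1992 = 0.1513; after-tax cost = 6.8% × (1 − 33%) = 4.5560%.
Bank debt: weight = 157/516.1992 = 0.3041; after-tax cost = 6.9% × (1 − 33%) = 4.6230%.
WACC = 0.4729 × 7.3406% + 0.0717 × 4.8348% + 0.1513 × 4.5560% + 0.3041 × 4.6230% = 5.9131%.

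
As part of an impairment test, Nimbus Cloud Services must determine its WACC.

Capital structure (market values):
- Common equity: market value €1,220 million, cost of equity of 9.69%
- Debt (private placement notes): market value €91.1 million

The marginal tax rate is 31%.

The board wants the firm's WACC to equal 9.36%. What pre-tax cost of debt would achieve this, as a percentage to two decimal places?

7.16%

Total capital V = 1220 + 91.1 = 1311.1.
Equity weight = 1220/1311.1 = 0.9305.
Private placement notes weight = 91.1/1311.1 = 0.0695.
Equity contribution = 0.9305 × 9.69% = 9.0167%.
Remaining for debt = 9.36% − 9.0167% = 0.3433%.
Rd × (1 − 31%) × 0.0695 = 0.3433%  ⇒  Rd = 7.1604%.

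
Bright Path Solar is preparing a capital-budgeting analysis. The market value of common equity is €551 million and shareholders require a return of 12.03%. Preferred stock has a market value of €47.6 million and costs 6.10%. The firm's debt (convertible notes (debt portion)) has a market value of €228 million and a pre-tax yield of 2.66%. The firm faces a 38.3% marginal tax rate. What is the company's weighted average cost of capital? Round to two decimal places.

8.82%

Total capital V = 551 + 47.6 + 228 = 826.6.
Equity: weight = 551/826.6 = 0.6666; cost = 12.03%.
Preferred: weight = 47.6/826.6 = 0.0576; cost = 6.1%.
Convertible notes (debt portion): weight = 228/826.6 = 0.2758; after-tax cost = 2.66% × (1 − 38.3%) = 1.6412%.
WACC = 0.6666 × 12.0300% + 0.0576 × 6.1000% + 0.2758 × 1.6412% = 8.8230%.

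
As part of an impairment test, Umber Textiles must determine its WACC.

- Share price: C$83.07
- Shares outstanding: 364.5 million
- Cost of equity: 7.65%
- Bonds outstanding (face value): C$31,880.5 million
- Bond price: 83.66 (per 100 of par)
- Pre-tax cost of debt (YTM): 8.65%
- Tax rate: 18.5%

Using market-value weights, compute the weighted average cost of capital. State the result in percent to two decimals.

Market value of equity E = 83.07 × 364.5m = 30279.015m. Market value of debt D = 31880.5m × 83.66/100 = 26671.2263m.
Total capital V = 30279.015 + 26671.2263 = 56950.2413.
Equity: weight = 30279.015/56950.2413 = 0.5317; cost = 7.65%.
Bonds outstanding: weight = 26671.2263/56950.2413 = 0.4683; after-tax cost = 8.65% × (1 − 18.5%) = 7.0497%.
WACC = 0.5317 × 7.6500% + 0.4683 × 7.0497% = 7.3689%.

7.37%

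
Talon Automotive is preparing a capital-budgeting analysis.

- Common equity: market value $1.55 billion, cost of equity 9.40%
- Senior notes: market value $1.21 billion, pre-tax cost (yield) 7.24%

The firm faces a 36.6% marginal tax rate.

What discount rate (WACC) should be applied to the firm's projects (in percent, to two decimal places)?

Total capital V = 1.55 + 1.21 = 2.76.
Equity: weight = 1.55/2.76 = 0.5616; cost = 9.4%.
Senior notes: weight = 1.21/2.76 = 0.4384; after-tax cost = 7.24% × (1 − 36.6%) = 4.5902%.
WACC = 0.5616 × 9.4000% + 0.4384 × 4.5902% = 7.2913%.

7.29%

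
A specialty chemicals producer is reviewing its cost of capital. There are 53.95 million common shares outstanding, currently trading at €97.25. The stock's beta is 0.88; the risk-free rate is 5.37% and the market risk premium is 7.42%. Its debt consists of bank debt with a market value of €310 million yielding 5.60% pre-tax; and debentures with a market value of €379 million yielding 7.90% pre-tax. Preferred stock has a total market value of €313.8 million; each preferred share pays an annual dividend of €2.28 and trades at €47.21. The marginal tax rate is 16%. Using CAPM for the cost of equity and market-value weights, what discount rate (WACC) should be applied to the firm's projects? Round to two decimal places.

Cost of equity via CAPM: Re = 5.37% + 0.88 × 7.42% = 11.8996%.
Cost of preferred: Rp = 2.28 / 47.21 = 4.8295%.
Market value of equity E = 97.25 × 53.95m = 5246.6375m.
Total capital V = 5246.6375 + 313.8 + 310 + 379 = 6249.4375.
Equity: weight = 5246.6375/6249.4375 = 0.8395; cost = 11.8996%.
Preferred: weight = 313.8/6249.4375 = 0.0502; cost = 4.8295%.
Bank debt: weight = 310/6249.4375 = 0.0496; after-tax cost = 5.6% × (1 − 16%) = 4.7040%.
Debentures: weight = 379/6249.4375 = 0.0606; after-tax cost = 7.9% × (1 − 16%) = 6.6360%.
WACC = 0.8395 × 11.8996% + 0.0502 × 4.8295% + 0.0496 × 4.7040% + 0.0606 × 6.6360% = 10.8684%.

10.87%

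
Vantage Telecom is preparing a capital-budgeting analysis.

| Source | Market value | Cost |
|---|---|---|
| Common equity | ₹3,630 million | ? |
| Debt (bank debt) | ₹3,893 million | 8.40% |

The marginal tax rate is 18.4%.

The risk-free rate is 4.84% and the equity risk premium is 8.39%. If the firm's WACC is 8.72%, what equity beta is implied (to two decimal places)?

Total capital V = 3630 + 3893 = 7523.
Equity weight = 3630/7523 = 0.4825.
Bank debt weight = 3893/7523 = 0.5175.
Debt contribution = 0.5175 × 8.4% × (1 − 18.4%) = 3.5470%.
Required equity contribution = 8.72% − 3.5470% = 5.1730%  ⇒  Re = 10.7208%.
CAPM: 10.7208% = 4.84% + β × 8.39%  ⇒  β = 0.7009.

0.70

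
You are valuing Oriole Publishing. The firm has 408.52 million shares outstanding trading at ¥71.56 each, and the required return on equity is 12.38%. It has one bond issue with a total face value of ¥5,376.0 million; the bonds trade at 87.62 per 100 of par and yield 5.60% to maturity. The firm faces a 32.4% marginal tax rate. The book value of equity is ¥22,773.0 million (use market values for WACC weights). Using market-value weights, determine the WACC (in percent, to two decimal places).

11.19%

Market value of equity E = 71.56 × 408.52m = 29233.6912m. Market value of debt D = 5376m × 87.62/100 = 4710.4512m.
Total capital V = 29233.6912 + 4710.4512 = 33944.1424.
Equity: weight = 29233.6912/33944.1424 = 0.8612; cost = 12.38%.
Bonds outstanding: weight = 4710.4512/33944.1424 = 0.1388; after-tax cost = 5.6% × (1 − 32.4%) = 3.7856%.
WACC = 0.8612 × 12.3800% + 0.1388 × 3.7856% = 11.1873%.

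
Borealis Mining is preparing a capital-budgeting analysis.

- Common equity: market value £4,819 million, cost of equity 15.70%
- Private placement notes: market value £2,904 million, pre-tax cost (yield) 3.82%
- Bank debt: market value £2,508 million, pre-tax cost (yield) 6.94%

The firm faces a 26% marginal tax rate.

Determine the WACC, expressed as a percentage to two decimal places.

Total capital V = 4819 + 2904 + 2508 = 10231.
Equity: weight = 4819/10231 = 0.4710; cost = 15.7%.
Private placement notes: weight = 2904/10231 = 0.2838; after-tax cost = 3.82% × (1 − 26%) = 2.8268%.
Bank debt: weight = 2508/10231 = 0.2451; after-tax cost = 6.94% × (1 − 26%) = 5.1356%.
WACC = 0.4710 × 15.7000% + 0.2838 × 2.8268% + 0.2451 × 5.1356% = 9.4563%.

9.46%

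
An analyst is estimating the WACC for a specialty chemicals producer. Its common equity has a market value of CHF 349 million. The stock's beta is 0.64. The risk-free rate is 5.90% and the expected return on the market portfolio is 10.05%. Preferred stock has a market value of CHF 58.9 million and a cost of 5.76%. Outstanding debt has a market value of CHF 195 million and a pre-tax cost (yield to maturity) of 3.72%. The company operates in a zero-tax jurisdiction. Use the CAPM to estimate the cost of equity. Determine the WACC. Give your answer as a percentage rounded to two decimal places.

Market risk premium = 10.05% − 5.9% = 4.15%.
Cost of equity via CAPM: Re = 5.9% + 0.64 × 4.15% = 8.5560%.
Total capital V = 349 + 58.9 + 195 = 602.9.
Equity: weight = 349/602.9 = 0.5789; cost = 8.556%.
Preferred: weight = 58.9/602.9 = 0.0977; cost = 5.76%.
Debt: weight = 195/602.9 = 0.3234; after-tax cost = 3.72% × (1 − 0%) = 3.7200%.
WACC = 0.5789 × 8.5560% + 0.0977 × 5.7600% + 0.3234 × 3.7200% = 6.7187%.

6.72%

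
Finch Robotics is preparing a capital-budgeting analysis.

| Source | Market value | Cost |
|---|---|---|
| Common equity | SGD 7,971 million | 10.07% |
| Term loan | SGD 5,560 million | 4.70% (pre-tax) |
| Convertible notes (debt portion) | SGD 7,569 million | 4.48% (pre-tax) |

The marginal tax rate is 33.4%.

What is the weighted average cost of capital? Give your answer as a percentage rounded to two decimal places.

5.70%

Total capital V = 7971 + 5560 + 7569 = 21100.
Equity: weight = 7971/21100 = 0.3778; cost = 10.07%.
Term loan: weight = 5560/21100 = 0.2635; after-tax cost = 4.7% × (1 − 33.4%) = 3.1302%.
Convertible notes (debt portion): weight = 7569/21100 = 0.3587; after-tax cost = 4.48% × (1 − 33.4%) = 2.9837%.
WACC = 0.3778 × 10.0700% + 0.2635 × 3.1302% + 0.3587 × 2.9837% = 5.6993%.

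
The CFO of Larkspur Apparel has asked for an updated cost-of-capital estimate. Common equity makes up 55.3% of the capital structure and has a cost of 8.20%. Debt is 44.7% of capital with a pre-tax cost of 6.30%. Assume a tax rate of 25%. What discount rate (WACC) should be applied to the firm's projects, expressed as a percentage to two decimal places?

6.65%

After-tax cost of debt = 6.3% × (1 − 25%) = 4.7250%.
WACC = 0.553 × 8.2000% + 0.447 × 4.7250% = 6.6467%.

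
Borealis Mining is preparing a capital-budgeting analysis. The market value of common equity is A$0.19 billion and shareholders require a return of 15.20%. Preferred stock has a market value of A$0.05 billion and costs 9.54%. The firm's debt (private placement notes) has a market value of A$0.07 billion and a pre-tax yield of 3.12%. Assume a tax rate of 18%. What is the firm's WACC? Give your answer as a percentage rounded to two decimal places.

11.43%

Total capital V = 0.19 + 0.05 + 0.07 = 0.31.
Equity: weight = 0.19/0.31 = 0.6129; cost = 15.2%.
Preferred: weight = 0.05/0.31 = 0.1613; cost = 9.54%.
Private placement notes: weight = 0.07/0.31 = 0.2258; after-tax cost = 3.12% × (1 − 18%) = 2.5584%.
WACC = 0.6129 × 15.2000% + 0.1613 × 9.5400% + 0.2258 × 2.5584% = 11.4325%.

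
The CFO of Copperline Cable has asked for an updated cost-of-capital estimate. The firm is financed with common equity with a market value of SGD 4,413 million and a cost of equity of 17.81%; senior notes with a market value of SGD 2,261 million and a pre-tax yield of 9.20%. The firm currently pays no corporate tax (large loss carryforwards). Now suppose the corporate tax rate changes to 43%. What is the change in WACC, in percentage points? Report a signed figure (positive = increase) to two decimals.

-1.34 pp

Current WACC:
Total capital V = 4413 + 2261 = 6674.
Equity: weight = 4413/6674 = 0.6612; cost = 17.81%.
Senior notes: weight = 2261/6674 = 0.3388; after-tax cost = 9.2% × (1 − 0%) = 9.2000%.
WACC = 0.6612 × 17.8100% + 0.3388 × 9.2000% = 14.8931%.
After the change:
Total capital V = 4413 + 2261 = 6674.
Equity: weight = 4413/6674 = 0.6612; cost = 17.81%.
Senior notes: weight = 2261/6674 = 0.3388; after-tax cost = 9.2% × (1 − 43%) = 5.2440%.
WACC = 0.6612 × 17.8100% + 0.3388 × 5.2440% = 13.5529%.
Change in WACC = 13.5529% − 14.8931% = -1.3402 pp.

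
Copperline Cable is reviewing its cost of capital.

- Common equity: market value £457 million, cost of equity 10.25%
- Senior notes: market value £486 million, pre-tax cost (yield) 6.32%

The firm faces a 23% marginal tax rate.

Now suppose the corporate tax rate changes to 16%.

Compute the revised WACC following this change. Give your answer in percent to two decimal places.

7.70%

After the change:
Total capital V = 457 + 486 = 943.
Equity: weight = 457/943 = 0.4846; cost = 10.25%.
Senior notes: weight = 486/943 = 0.5154; after-tax cost = 6.32% × (1 − 16%) = 5.3088%.
WACC = 0.4846 × 10.2500% + 0.5154 × 5.3088% = 7.7034%.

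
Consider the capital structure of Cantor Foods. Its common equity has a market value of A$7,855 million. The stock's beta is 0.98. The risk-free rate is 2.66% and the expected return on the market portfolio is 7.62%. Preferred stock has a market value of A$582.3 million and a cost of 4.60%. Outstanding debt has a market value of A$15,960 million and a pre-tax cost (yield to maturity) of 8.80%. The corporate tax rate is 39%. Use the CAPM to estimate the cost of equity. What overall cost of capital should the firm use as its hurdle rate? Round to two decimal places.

6.04%

Market risk premium = 7.62% − 2.66% = 4.96%.
Cost of equity via CAPM: Re = 2.66% + 0.98 × 4.96% = 7.5208%.
Total capital V = 7855 + 582.3 + 15960 = 24397.3.
Equity: weight = 7855/24397.3 = 0.3220; cost = 7.5208%.
Preferred: weight = 582.3/24397.3 = 0.0239; cost = 4.6%.
Debt: weight = 15960/24397.3 = 0.6542; after-tax cost = 8.8% × (1 − 39%) = 5.3680%.
WACC = 0.3220 × 7.5208% + 0.0239 × 4.6000% + 0.6542 × 5.3680% = 6.0428%.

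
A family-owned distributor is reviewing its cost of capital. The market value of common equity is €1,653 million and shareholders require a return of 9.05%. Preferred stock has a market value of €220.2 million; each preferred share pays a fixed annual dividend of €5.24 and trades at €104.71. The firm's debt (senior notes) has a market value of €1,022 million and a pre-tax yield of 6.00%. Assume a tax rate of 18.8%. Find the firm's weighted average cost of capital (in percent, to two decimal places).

Cost of preferred: Rp = 5.24 / 104.71 = 5.0043%.
Total capital V = 1653 + 220.2 + 1022 = 2895.2.
Equity: weight = 1653/2895.2 = 0.5709; cost = 9.05%.
Preferred: weight = 220.2/2895.2 = 0.0761; cost = 5.0043%.
Senior notes: weight = 1022/2895.2 = 0.3530; after-tax cost = 6% × (1 − 18.8%) = 4.8720%.
WACC = 0.5709 × 9.0500% + 0.0761 × 5.0043% + 0.3530 × 4.8720% = 7.2675%.

7.27%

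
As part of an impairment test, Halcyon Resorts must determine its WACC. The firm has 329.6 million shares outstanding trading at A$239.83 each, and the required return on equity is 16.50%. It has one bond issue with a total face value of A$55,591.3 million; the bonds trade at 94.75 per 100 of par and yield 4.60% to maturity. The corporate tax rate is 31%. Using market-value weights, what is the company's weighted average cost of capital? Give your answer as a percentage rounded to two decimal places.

11.17%

Market value of equity E = 239.83 × 329.6m = 79047.968m. Market value of debt D = 55591.3m × 94.75/100 = 52672.75675m.
Total capital V = 79047.968 + 52672.75675 = 131720.72475.
Equity: weight = 79047.968/131720.72475 = 0.6001; cost = 16.5%.
Bonds outstanding: weight = 52672.75675/131720.72475 = 0.3999; after-tax cost = 4.6% × (1 − 31%) = 3.1740%.
WACC = 0.6001 × 16.5000% + 0.3999 × 3.1740% = 11.1712%.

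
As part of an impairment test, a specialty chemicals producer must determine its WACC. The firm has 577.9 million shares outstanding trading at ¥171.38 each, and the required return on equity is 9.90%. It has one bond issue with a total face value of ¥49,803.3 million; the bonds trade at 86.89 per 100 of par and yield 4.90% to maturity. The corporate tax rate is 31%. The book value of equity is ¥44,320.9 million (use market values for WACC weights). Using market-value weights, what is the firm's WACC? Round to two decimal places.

Market value of equity E = 171.38 × 577.9m = 99040.502m. Market value of debt D = 49803.3m × 86.89/100 = 43274.08737m.
Total capital V = 99040.502 + 43274.08737 = 142314.58937.
Equity: weight = 99040.502/142314.58937 = 0.6959; cost = 9.9%.
Bonds outstanding: weight = 43274.08737/142314.58937 = 0.3041; after-tax cost = 4.9% × (1 − 31%) = 3.3810%.
WACC = 0.6959 × 9.9000% + 0.3041 × 3.3810% = 7.9177%.

7.92%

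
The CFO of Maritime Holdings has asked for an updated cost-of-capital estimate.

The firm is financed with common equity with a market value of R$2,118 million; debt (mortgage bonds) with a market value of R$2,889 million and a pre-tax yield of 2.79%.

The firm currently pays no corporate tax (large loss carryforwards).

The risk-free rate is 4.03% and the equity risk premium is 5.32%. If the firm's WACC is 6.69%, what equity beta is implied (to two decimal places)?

Total capital V = 2118 + 2889 = 5007.
Equity weight = 2118/5007 = 0.4230.
Mortgage bonds weight = 2889/5007 = 0.5770.
Debt contribution = 0.5770 × 2.79% × (1 − 0%) = 1.6098%.
Required equity contribution = 6.69% − 1.6098% = 5.0802%  ⇒  Re = 12.0097%.
CAPM: 12.0097% = 4.03% + β × 5.32%  ⇒  β = 1.4999.

1.50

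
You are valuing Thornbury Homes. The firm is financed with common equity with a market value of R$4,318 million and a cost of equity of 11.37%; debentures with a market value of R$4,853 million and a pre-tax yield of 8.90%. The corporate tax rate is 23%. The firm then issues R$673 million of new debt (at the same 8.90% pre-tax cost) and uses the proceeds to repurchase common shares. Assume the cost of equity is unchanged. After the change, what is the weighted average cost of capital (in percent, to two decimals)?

After the change:
Total capital V = 3645 + 5526 = 9171.
Equity: weight = 3645/9171 = 0.3974; cost = 11.37%.
Debentures: weight = 5526/9171 = 0.6026; after-tax cost = 8.9% × (1 − 23%) = 6.8530%.
WACC = 0.3974 × 11.3700% + 0.6026 × 6.8530% = 8.6483%.

8.65%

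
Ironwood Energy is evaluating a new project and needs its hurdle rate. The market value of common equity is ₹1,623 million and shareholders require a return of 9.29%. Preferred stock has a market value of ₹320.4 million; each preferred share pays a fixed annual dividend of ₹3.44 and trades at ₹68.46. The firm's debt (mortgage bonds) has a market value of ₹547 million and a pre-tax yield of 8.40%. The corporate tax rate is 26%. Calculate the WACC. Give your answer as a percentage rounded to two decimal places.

Cost of preferred: Rp = 3.44 / 68.46 = 5.0248%.
Total capital V = 1623 + 320.4 + 547 = 2490.4.
Equity: weight = 1623/2490.4 = 0.6517; cost = 9.29%.
Preferred: weight = 320.4/2490.4 = 0.1287; cost = 5.0248%.
Mortgage bonds: weight = 547/2490.4 = 0.2196; after-tax cost = 8.4% × (1 − 26%) = 6.2160%.
WACC = 0.6517 × 9.2900% + 0.1287 × 5.0248% + 0.2196 × 6.2160% = 8.0661%.

8.07%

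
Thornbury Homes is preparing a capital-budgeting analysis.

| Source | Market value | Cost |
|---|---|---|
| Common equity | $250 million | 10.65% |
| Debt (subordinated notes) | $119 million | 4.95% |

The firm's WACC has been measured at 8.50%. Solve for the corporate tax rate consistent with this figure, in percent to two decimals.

19.53%

Total capital V = 250 + 119 = 369.
Equity weight = 250/369 = 0.6775.
Subordinated notes weight = 119/369 = 0.3225.
Equity contribution = 0.6775 × 10.65% = 7.2154%.
Debt contribution must be 8.5% − 7.2154% = 1.2846%.
0.3225 × 4.95% × (1 − T) = 1.2846%  ⇒  (1 − T) = 0.8047.
T = 19.5314%.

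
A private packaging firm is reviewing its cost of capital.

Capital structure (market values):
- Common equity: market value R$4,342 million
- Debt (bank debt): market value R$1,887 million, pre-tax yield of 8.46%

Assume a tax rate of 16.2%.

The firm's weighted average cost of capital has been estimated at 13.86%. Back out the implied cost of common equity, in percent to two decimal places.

Total capital V = 4342 + 1887 = 6229.
Equity weight = 4342/6229 = 0.6971.
Bank debt weight = 1887/6229 = 0.3029.
Debt contribution = 0.3029 × 8.46% × (1 − 16.2%) = 2.1477%.
Required equity contribution = 13.86% − 2.1477% = 11.7123%.
Re = 11.7123% / 0.6971 = 16.8024%.

16.80%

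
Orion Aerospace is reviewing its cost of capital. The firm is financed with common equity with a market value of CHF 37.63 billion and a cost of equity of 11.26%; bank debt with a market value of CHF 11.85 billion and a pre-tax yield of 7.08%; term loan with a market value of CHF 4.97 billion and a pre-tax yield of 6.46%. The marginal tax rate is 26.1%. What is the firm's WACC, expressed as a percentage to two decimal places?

Total capital V = 37.63 + 11.85 + 4.97 = 54.45.
Equity: weight = 37.63/54.45 = 0.6911; cost = 11.26%.
Bank debt: weight = 11.85/54.45 = 0.2176; after-tax cost = 7.08% × (1 − 26.1%) = 5.2321%.
Term loan: weight = 4.97/54.45 = 0.0913; after-tax cost = 6.46% × (1 − 26.1%) = 4.7739%.
WACC = 0.6911 × 11.2600% + 0.2176 × 5.2321% + 0.0913 × 4.7739% = 9.3561%.

9.36%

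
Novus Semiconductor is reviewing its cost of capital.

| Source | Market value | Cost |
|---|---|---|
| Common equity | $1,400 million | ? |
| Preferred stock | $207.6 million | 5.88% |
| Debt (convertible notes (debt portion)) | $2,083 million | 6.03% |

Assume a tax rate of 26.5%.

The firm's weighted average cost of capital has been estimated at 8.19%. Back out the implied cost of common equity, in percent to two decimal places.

14.12%

Total capital V = 1400 + 207.6 + 2083 = 3690.6.
Equity weight = 1400/3690.6 = 0.3793.
Preferred weight = 207.6/3690.6 = 0.0563.
Convertible notes (debt portion) weight = 2083/3690.6 = 0.5644.
Debt contribution = 0.5644 × 6.03% × (1 − 26.5%) = 2.5015%.
Preferred contribution = 0.0563 × 5.88% = 0.3308%.
Required equity contribution = 8.19% − 2.8322% = 5.3578%.
Re = 5.3578% / 0.3793 = 14.1238%.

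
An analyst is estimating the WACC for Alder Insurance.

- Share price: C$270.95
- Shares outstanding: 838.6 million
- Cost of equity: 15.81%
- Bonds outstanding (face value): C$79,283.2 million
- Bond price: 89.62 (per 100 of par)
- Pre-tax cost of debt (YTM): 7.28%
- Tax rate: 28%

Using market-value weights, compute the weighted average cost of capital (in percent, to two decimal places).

13.29%

Market value of equity E = 270.95 × 838.6m = 227218.67m. Market value of debt D = 79283.2m × 89.62/100 = 71053.60384m.
Total capital V = 227218.67 + 71053.60384 = 298272.27384.
Equity: weight = 227218.67/298272.27384 = 0.7618; cost = 15.81%.
Bonds outstanding: weight = 71053.60384/298272.27384 = 0.2382; after-tax cost = 7.28% × (1 − 28%) = 5.2416%.
WACC = 0.7618 × 15.8100% + 0.2382 × 5.2416% = 13.2924%.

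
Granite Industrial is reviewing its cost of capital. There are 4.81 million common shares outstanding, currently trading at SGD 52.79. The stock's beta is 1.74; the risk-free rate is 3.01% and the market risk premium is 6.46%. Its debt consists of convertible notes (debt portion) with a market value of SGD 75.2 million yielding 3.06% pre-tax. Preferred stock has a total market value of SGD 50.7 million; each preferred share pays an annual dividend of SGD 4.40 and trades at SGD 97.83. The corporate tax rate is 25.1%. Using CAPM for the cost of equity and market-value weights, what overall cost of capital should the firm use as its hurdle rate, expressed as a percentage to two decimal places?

Cost of equity via CAPM: Re = 3.01% + 1.74 × 6.46% = 14.2504%.
Cost of preferred: Rp = 4.4 / 97.83 = 4.4976%.
Market value of equity E = 52.79 × 4.81m = 253.9199m.
Total capital V = 253.9199 + 50.7 + 75.2 = 379.8199.
Equity: weight = 253.9199/379.8199 = 0.6685; cost = 14.2504%.
Preferred: weight = 50.7/379.8199 = 0.1335; cost = 4.4976%.
Convertible notes (debt portion): weight = 75.2/379.8199 = 0.1980; after-tax cost = 3.06% × (1 − 25.1%) = 2.2919%.
WACC = 0.6685 × 14.2504% + 0.1335 × 4.4976% + 0.1980 × 2.2919% = 10.5809%.

10.58%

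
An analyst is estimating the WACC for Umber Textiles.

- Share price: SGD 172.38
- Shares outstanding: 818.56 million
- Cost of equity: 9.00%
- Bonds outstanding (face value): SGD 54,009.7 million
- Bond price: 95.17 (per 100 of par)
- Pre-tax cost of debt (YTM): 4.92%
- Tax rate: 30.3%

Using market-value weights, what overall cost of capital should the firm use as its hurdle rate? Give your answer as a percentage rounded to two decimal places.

7.51%

Market value of equity E = 172.38 × 818.56m = 141103.3728m. Market value of debt D = 54009.7m × 95.17/100 = 51401.03149m.
Total capital V = 141103.3728 + 51401.03149 = 192504.40429.
Equity: weight = 141103.3728/192504.40429 = 0.7330; cost = 9%.
Bonds outstanding: weight = 51401.03149/192504.40429 = 0.2670; after-tax cost = 4.92% × (1 − 30.3%) = 3.4292%.
WACC = 0.7330 × 9.0000% + 0.2670 × 3.4292% = 7.5125%.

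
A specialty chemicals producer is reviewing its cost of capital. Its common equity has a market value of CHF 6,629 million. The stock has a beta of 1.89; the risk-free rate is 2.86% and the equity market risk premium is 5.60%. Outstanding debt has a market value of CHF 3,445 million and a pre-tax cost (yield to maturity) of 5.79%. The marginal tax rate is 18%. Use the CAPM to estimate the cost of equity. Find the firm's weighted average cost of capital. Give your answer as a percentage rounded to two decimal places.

Cost of equity via CAPM: Re = 2.86% + 1.89 × 5.6% = 13.4440%.
Total capital V = 6629 + 3445 = 10074.
Equity: weight = 6629/10074 = 0.6580; cost = 13.444%.
Debt: weight = 3445/10074 = 0.3420; after-tax cost = 5.79% × (1 − 18%) = 4.7478%.
WACC = 0.6580 × 13.4440% + 0.3420 × 4.7478% = 10.4702%.

10.47%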